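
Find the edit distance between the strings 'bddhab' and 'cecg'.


Building DP table for s1='bddhab' (len 6) and s2='cecg' (len 4):
       c  e  c  g
    0  1  2  3  4
  b 1  1  2  3  4
  d 2  2  2  3  4
  d 3  3  3  3  4
  h 4  4  4  4  4
  a 5  5  5  5  5
  b 6  6  6  6  6
Edit distance = dp[6][4] = 6

6


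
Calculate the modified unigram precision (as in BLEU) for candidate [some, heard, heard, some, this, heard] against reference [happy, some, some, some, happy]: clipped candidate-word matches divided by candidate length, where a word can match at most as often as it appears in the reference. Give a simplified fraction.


Reference word counts: {'happy': 2, 'some': 3}
Checking each candidate word (with clipping):
  'some' -> in reference (ref count 3, used 1/3) -> match (matches: 1)
  'heard' -> not in reference -> no match (matches: 1)
  'heard' -> not in reference -> no match (matches: 1)
  'some' -> in reference (ref count 3, used 2/3) -> match (matches: 2)
  'this' -> not in reference -> no match (matches: 2)
  'heard' -> not in reference -> no match (matches: 2)
Clipped matches: 2, Candidate length: 6
Precision = 2/6 = 1/3

1/3


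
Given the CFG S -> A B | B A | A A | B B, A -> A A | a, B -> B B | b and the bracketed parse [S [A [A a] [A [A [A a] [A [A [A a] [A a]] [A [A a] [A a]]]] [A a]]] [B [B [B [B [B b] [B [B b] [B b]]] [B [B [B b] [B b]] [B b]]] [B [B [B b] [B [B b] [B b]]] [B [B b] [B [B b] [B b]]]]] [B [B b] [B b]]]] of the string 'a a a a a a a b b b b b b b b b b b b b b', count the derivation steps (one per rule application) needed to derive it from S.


Every bracketed nonterminal node [X ...] in the tree is produced by exactly one rule application.
Reading the tree off as a leftmost derivation:
  Step 1: S  =>  A B   (applied S -> A B)
  Step 2: A B  =>  A A B   (applied A -> A A)
  Step 3: A A B  =>  a A B   (applied A -> a)
  Step 4: a A B  =>  a A A B   (applied A -> A A)
  Step 5: a A A B  =>  a A A A B   (applied A -> A A)
  Step 6: a A A A B  =>  a a A A B   (applied A -> a)
  Step 7: a a A A B  =>  a a A A A B   (applied A -> A A)
  Step 8: a a A A A B  =>  a a A A A A B   (applied A -> A A)
  Step 9: a a A A A A B  =>  a a a A A A B   (applied A -> a)
  Step 10: a a a A A A B  =>  a a a a A A B   (applied A -> a)
  Step 11: a a a a A A B  =>  a a a a A A A B   (applied A -> A A)
  Step 12: a a a a A A A B  =>  a a a a a A A B   (applied A -> a)
  Step 13: a a a a a A A B  =>  a a a a a a A B   (applied A -> a)
  Step 14: a a a a a a A B  =>  a a a a a a a B   (applied A -> a)
  Step 15: a a a a a a a B  =>  a a a a a a a B B   (applied B -> B B)
  Step 16: a a a a a a a B B  =>  a a a a a a a B B B   (applied B -> B B)
  Step 17: a a a a a a a B B B  =>  a a a a a a a B B B B   (applied B -> B B)
  Step 18: a a a a a a a B B B B  =>  a a a a a a a B B B B B   (applied B -> B B)
  Step 19: a a a a a a a B B B B B  =>  a a a a a a a b B B B B   (applied B -> b)
  Step 20: a a a a a a a b B B B B  =>  a a a a a a a b B B B B B   (applied B -> B B)
  Step 21: a a a a a a a b B B B B B  =>  a a a a a a a b b B B B B   (applied B -> b)
  Step 22: a a a a a a a b b B B B B  =>  a a a a a a a b b b B B B   (applied B -> b)
  Step 23: a a a a a a a b b b B B B  =>  a a a a a a a b b b B B B B   (applied B -> B B)
  Step 24: a a a a a a a b b b B B B B  =>  a a a a a a a b b b B B B B B   (applied B -> B B)
  Step 25: a a a a a a a b b b B B B B B  =>  a a a a a a a b b b b B B B B   (applied B -> b)
  Step 26: a a a a a a a b b b b B B B B  =>  a a a a a a a b b b b b B B B   (applied B -> b)
  Step 27: a a a a a a a b b b b b B B B  =>  a a a a a a a b b b b b b B B   (applied B -> b)
  Step 28: a a a a a a a b b b b b b B B  =>  a a a a a a a b b b b b b B B B   (applied B -> B B)
  Step 29: a a a a a a a b b b b b b B B B  =>  a a a a a a a b b b b b b B B B B   (applied B -> B B)
  Step 30: a a a a a a a b b b b b b B B B B  =>  a a a a a a a b b b b b b b B B B   (applied B -> b)
  Step 31: a a a a a a a b b b b b b b B B B  =>  a a a a a a a b b b b b b b B B B B   (applied B -> B B)
  Step 32: a a a a a a a b b b b b b b B B B B  =>  a a a a a a a b b b b b b b b B B B   (applied B -> b)
  Step 33: a a a a a a a b b b b b b b b B B B  =>  a a a a a a a b b b b b b b b b B B   (applied B -> b)
  Step 34: a a a a a a a b b b b b b b b b B B  =>  a a a a a a a b b b b b b b b b B B B   (applied B -> B B)
  Step 35: a a a a a a a b b b b b b b b b B B B  =>  a a a a a a a b b b b b b b b b b B B   (applied B -> b)
  Step 36: a a a a a a a b b b b b b b b b b B B  =>  a a a a a a a b b b b b b b b b b B B B   (applied B -> B B)
  Step 37: a a a a a a a b b b b b b b b b b B B B  =>  a a a a a a a b b b b b b b b b b b B B   (applied B -> b)
  Step 38: a a a a a a a b b b b b b b b b b b B B  =>  a a a a a a a b b b b b b b b b b b b B   (applied B -> b)
  Step 39: a a a a a a a b b b b b b b b b b b b B  =>  a a a a a a a b b b b b b b b b b b b B B   (applied B -> B B)
  Step 40: a a a a a a a b b b b b b b b b b b b B B  =>  a a a a a a a b b b b b b b b b b b b b B   (applied B -> b)
  Step 41: a a a a a a a b b b b b b b b b b b b b B  =>  a a a a a a a b b b b b b b b b b b b b b   (applied B -> b)
Final yield: a a a a a a a b b b b b b b b b b b b b b
Total rewrite steps: 41

41


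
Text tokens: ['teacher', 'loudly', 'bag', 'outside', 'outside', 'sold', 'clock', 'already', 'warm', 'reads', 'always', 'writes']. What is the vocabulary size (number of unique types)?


Listing all tokens and tracking unique types:
  Token 1: 'teacher' -> NEW (unique so far: 1)
  Token 2: 'loudly' -> NEW (unique so far: 2)
  Token 3: 'bag' -> NEW (unique so far: 3)
  Token 4: 'outside' -> NEW (unique so far: 4)
  Token 5: 'outside' -> duplicate (unique so far: 4)
  Token 6: 'sold' -> NEW (unique so far: 5)
  Token 7: 'clock' -> NEW (unique so far: 6)
  Token 8: 'already' -> NEW (unique so far: 7)
  Token 9: 'warm' -> NEW (unique so far: 8)
  Token 10: 'reads' -> NEW (unique so far: 9)
  Token 11: 'always' -> NEW (unique so far: 10)
  Token 12: 'writes' -> NEW (unique so far: 11)
Unique types: ('already', 'always', 'bag', 'clock', 'loudly', 'outside', 'reads', 'sold', 'teacher', 'warm', 'writes')
Vocabulary size: 11

11


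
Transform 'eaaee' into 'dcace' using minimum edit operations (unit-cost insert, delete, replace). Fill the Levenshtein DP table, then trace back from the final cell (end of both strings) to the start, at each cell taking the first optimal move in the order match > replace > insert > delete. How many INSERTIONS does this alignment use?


Edit distance = 3. Backtracking from cell (5, 5) with preference match > replace > insert > delete,
then listing the resulting alignment 'eaaee' -> 'dcace' left to right:
  Step 1: replace e->d
  Step 2: replace a->c
  Step 3: keep 'a'
  Step 4: replace e->c
  Step 5: keep 'e'
Total insertions: 0

0


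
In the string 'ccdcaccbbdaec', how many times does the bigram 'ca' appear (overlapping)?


Scanning 'ccdcaccbbdaec' for bigram 'ca':
  Position 0: 'cc' -> no
  Position 1: 'cd' -> no
  Position 2: 'dc' -> no
  Position 3: 'ca' -> MATCH
  Position 4: 'ac' -> no
  Position 5: 'cc' -> no
  Position 6: 'cb' -> no
  Position 7: 'bb' -> no
  Position 8: 'bd' -> no
  Position 9: 'da' -> no
  Position 10: 'ae' -> no
  Position 11: 'ec' -> no
Total matches: 1

1


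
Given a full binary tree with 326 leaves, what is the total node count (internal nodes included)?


Leaf nodes (terminals): 326
Internal nodes = n - 1 = 326 - 1 = 325
Total = leaves + internal = 326 + 325 = 651

651


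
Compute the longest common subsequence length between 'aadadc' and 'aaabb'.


DP table for LCS of 'aadadc' and 'aaabb':
       a  a  a  b  b
    0  0  0  0  0  0
  a 0  1  1  1  1  1
  a 0  1  2  2  2  2
  d 0  1  2  2  2  2
  a 0  1  2  3  3  3
  d 0  1  2  3  3  3
  c 0  1  2  3  3  3
LCS: 'aaa'
LCS length = 3

3


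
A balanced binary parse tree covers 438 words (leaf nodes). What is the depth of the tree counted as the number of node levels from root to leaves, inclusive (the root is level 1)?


In a balanced binary tree with n leaves the deepest leaf is ceil(log2(n)) edges below the root,
so counting node levels inclusive of root and leaves gives ceil(log2(n)) + 1 levels.
log2(438) = 8.7748
ceil(8.7748) = 9
levels = 9 + 1 = 10

10


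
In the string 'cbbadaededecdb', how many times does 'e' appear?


Scanning 'cbbadaededecdb' for 'e':
  Position 6: 'e' -> MATCH (count: 1)
  Position 8: 'e' -> MATCH (count: 2)
  Position 10: 'e' -> MATCH (count: 3)
Total occurrences of 'e': 3

3


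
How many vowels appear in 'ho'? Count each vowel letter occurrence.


Scanning each character of 'ho':
  Position 1: 'h' -> consonant (running count: 0)
  Position 2: 'o' -> vowel (running count: 1)
Total vowels: 1

1


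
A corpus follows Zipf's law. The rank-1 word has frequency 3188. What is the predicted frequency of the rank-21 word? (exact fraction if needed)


Zipf's law: freq(rank) = f1 / rank
f1 = 3188, rank = 21
freq = 3188 / 21
GCD(3188, 21) = 1
Simplified: 3188/21

3188/21


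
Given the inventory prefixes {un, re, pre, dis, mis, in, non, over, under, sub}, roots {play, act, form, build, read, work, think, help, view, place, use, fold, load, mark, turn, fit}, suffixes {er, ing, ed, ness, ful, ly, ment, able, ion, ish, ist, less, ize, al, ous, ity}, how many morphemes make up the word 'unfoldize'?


Segmenting 'unfoldize' against the inventory:
  'un' -> prefix (morpheme 1)
  'fold' -> root (morpheme 2)
  'ize' -> suffix (morpheme 3)
Total morphemes: 3

3


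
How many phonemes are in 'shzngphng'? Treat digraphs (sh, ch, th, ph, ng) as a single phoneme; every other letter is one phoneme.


Parsing 'shzngphng' greedily, digraphs first:
  'sh' -> digraph (1 consonant phoneme) (phonemes so far: 1)
  'z' -> consonant phoneme (phonemes so far: 2)
  'ng' -> digraph (1 consonant phoneme) (phonemes so far: 3)
  'ph' -> digraph (1 consonant phoneme) (phonemes so far: 4)
  'ng' -> digraph (1 consonant phoneme) (phonemes so far: 5)
Total phonemes: 5

5


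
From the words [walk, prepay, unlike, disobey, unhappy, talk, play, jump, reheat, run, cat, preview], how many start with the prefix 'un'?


Checking each word for prefix 'un':
  'walk' -> no (count: 0)
  'prepay' -> no (count: 0)
  'unlike' -> YES, starts with 'un' (count: 1)
  'disobey' -> no (count: 1)
  'unhappy' -> YES, starts with 'un' (count: 2)
  'talk' -> no (count: 2)
  'play' -> no (count: 2)
  'jump' -> no (count: 2)
  'reheat' -> no (count: 2)
  'run' -> no (count: 2)
  'cat' -> no (count: 2)
  'preview' -> no (count: 2)
Total with prefix 'un': 2

2


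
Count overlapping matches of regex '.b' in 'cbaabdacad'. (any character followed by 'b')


Pattern: .b means any character followed by 'b'.
Scanning 'cbaabdacad' position-by-position:
  Pos 0: window 'cb' -> MATCH
  Pos 1: window 'ba' -> no
  Pos 2: window 'aa' -> no
  Pos 3: window 'ab' -> MATCH
  Pos 4: window 'bd' -> no
  Pos 5: window 'da' -> no
  Pos 6: window 'ac' -> no
  Pos 7: window 'ca' -> no
  Pos 8: window 'ad' -> no
  Pos 9: window 'd' -> no
Total matches: 2

2


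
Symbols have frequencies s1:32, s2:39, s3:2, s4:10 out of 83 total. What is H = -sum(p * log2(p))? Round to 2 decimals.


Computing entropy H = -sum(p_i * log2(p_i)):
  s1: p = 32/83 = 0.3855, -p*log2(p) = 0.5301
  s2: p = 39/83 = 0.4699, -p*log2(p) = 0.5120
  s3: p = 2/83 = 0.0241, -p*log2(p) = 0.1295
  s4: p = 10/83 = 0.1205, -p*log2(p) = 0.3678
H = sum of terms = 1.5394
Rounded to 2 decimals: 1.54

1.54


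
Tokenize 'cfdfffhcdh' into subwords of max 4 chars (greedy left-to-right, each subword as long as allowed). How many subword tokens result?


'cfdfffhcdh' has 10 characters.
Chunking with max size 4:
  Chunk 1: 'cfdf' (positions 0-3)
  Chunk 2: 'ffhc' (positions 4-7)
  Chunk 3: 'dh' (positions 8-9)
Total chunks: ceil(10 / 4) = 3

3


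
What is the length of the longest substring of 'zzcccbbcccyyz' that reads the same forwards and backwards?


Scanning 'zzcccbbcccyyz' for palindromic substrings.
Substring at positions 2-9: 'cccbbccc'.
Check: reverse('cccbbccc') = 'cccbbccc' -> palindrome confirmed.
Neighbouring characters ('z' / 'y') break symmetry, so it cannot extend further.
No longer palindromic substring exists; longest length = 8

8


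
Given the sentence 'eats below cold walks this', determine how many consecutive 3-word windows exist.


Word trigrams from [5] words:
  Trigram 1: (eats below cold)
  Trigram 2: (below cold walks)
  Trigram 3: (cold walks this)
Total word trigrams: 5 - 2 = 3

3


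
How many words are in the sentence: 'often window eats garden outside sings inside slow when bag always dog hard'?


Counting words by splitting on spaces:
  Word 1: 'often'
  Word 2: 'window'
  Word 3: 'eats'
  Word 4: 'garden'
  Word 5: 'outside'
  Word 6: 'sings'
  Word 7: 'inside'
  Word 8: 'slow'
  Word 9: 'when'
  Word 10: 'bag'
  Word 11: 'always'
  Word 12: 'dog'
  Word 13: 'hard'
Total words: 13

13


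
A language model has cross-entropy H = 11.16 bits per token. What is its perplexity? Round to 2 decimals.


Perplexity formula: PP = 2^H
H = 11.16
PP = 2^11.16
Decompose: 2^11.16 = 2^11 * 2^0.16
2^11 = 2048, 2^0.16 ~ 1.1172871
PP ~ 2048 * 1.1172871 = 2288.2039808
Rounded to 2 decimals: 2288.20

2288.20


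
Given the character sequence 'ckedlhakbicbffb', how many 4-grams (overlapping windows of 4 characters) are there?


String 'ckedlhakbicbffb' has length L = 15.
Number of overlapping n-grams = L - n + 1
Substituting: 15 - 4 + 1 = 12

12


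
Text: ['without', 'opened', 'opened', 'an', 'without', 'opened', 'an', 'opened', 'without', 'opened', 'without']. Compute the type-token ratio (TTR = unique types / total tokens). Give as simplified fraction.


Tokens: 11
Unique types: ('an', 'opened', 'without') = 3
TTR = 3/11
Already in lowest terms.

3/11


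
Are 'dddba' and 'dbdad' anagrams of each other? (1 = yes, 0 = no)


Sort characters of 'dddba': 'abddd'
Sort characters of 'dbdad': 'abddd'
Sorted forms match -> they ARE anagrams
Result: 1

1


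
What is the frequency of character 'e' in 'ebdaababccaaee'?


Scanning 'ebdaababccaaee' for 'e':
  Position 0: 'e' -> MATCH (count: 1)
  Position 12: 'e' -> MATCH (count: 2)
  Position 13: 'e' -> MATCH (count: 3)
Total occurrences of 'e': 3

3


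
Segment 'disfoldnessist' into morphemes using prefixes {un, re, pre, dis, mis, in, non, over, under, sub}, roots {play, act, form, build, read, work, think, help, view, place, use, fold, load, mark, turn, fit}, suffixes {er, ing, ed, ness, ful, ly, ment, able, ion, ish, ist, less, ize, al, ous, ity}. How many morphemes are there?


Segmenting 'disfoldnessist' against the inventory:
  'dis' -> prefix (morpheme 1)
  'fold' -> root (morpheme 2)
  'ness' -> suffix (morpheme 3)
  'ist' -> suffix (morpheme 4)
Total morphemes: 4

4


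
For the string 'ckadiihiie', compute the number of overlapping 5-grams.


String 'ckadiihiie' has length L = 10.
Number of overlapping n-grams = L - n + 1
Substituting: 10 - 5 + 1 = 6

6


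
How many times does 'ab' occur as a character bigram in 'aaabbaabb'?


Scanning 'aaabbaabb' for bigram 'ab':
  Position 0: 'aa' -> no
  Position 1: 'aa' -> no
  Position 2: 'ab' -> MATCH
  Position 3: 'bb' -> no
  Position 4: 'ba' -> no
  Position 5: 'aa' -> no
  Position 6: 'ab' -> MATCH
  Position 7: 'bb' -> no
Total matches: 2

2


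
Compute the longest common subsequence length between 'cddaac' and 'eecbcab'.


DP table for LCS of 'cddaac' and 'eecbcab':
       e  e  c  b  c  a  b
    0  0  0  0  0  0  0  0
  c 0  0  0  1  1  1  1  1
  d 0  0  0  1  1  1  1  1
  d 0  0  0  1  1  1  1  1
  a 0  0  0  1  1  1  2  2
  a 0  0  0  1  1  1  2  2
  c 0  0  0  1  1  2  2  2
LCS: 'ca'
LCS length = 2

2


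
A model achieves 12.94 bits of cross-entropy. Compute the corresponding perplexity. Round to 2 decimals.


Perplexity formula: PP = 2^H
H = 12.94
PP = 2^12.94
Decompose: 2^12.94 = 2^12 * 2^0.94
2^12 = 4096, 2^0.94 ~ 1.9185282
PP ~ 4096 * 1.9185282 = 7858.2915072
Rounded to 2 decimals: 7858.29

7858.29


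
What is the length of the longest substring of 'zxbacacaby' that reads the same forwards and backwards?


Scanning 'zxbacacaby' for palindromic substrings.
Substring at positions 2-8: 'bacacab'.
Check: reverse('bacacab') = 'bacacab' -> palindrome confirmed.
Neighbouring characters ('x' / 'y') break symmetry, so it cannot extend further.
No longer palindromic substring exists; longest length = 7

7


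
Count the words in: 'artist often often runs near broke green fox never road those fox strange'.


Counting words by splitting on spaces:
  Word 1: 'artist'
  Word 2: 'often'
  Word 3: 'often'
  Word 4: 'runs'
  Word 5: 'near'
  Word 6: 'broke'
  Word 7: 'green'
  Word 8: 'fox'
  Word 9: 'never'
  Word 10: 'road'
  Word 11: 'those'
  Word 12: 'fox'
  Word 13: 'strange'
Total words: 13

13


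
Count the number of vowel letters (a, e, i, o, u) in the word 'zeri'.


Scanning each character of 'zeri':
  Position 1: 'z' -> consonant (running count: 0)
  Position 2: 'e' -> vowel (running count: 1)
  Position 3: 'r' -> consonant (running count: 1)
  Position 4: 'i' -> vowel (running count: 2)
Total vowels: 2

2


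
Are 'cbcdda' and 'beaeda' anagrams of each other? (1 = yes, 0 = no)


Sort characters of 'cbcdda': 'abccdd'
Sort characters of 'beaeda': 'aabdee'
Sorted forms differ -> they are NOT anagrams
Result: 0

0


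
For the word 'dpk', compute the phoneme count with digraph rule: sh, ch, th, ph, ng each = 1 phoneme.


Parsing 'dpk' greedily, digraphs first:
  'd' -> consonant phoneme (phonemes so far: 1)
  'p' -> consonant phoneme (phonemes so far: 2)
  'k' -> consonant phoneme (phonemes so far: 3)
Total phonemes: 3

3


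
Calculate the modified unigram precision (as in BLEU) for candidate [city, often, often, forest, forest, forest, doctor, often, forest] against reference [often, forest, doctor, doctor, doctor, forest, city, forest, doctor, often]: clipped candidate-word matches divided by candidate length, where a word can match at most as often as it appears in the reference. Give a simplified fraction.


Reference word counts: {'city': 1, 'doctor': 4, 'forest': 3, 'often': 2}
Checking each candidate word (with clipping):
  'city' -> in reference (ref count 1, used 1/1) -> match (matches: 1)
  'often' -> in reference (ref count 2, used 1/2) -> match (matches: 2)
  'often' -> in reference (ref count 2, used 2/2) -> match (matches: 3)
  'forest' -> in reference (ref count 3, used 1/3) -> match (matches: 4)
  'forest' -> in reference (ref count 3, used 2/3) -> match (matches: 5)
  'forest' -> in reference (ref count 3, used 3/3) -> match (matches: 6)
  'doctor' -> in reference (ref count 4, used 1/4) -> match (matches: 7)
  'often' -> ref count 2 already used up (2/2) -> clipped, no match (matches: 7)
  'forest' -> ref count 3 already used up (3/3) -> clipped, no match (matches: 7)
Clipped matches: 7, Candidate length: 9
Precision = 7/9

7/9


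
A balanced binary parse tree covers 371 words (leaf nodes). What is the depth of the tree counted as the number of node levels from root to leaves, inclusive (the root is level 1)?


In a balanced binary tree with n leaves the deepest leaf is ceil(log2(n)) edges below the root,
so counting node levels inclusive of root and leaves gives ceil(log2(n)) + 1 levels.
log2(371) = 8.5353
ceil(8.5353) = 9
levels = 9 + 1 = 10

10


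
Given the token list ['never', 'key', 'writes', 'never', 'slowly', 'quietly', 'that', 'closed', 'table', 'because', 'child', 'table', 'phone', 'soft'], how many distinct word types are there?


Listing all tokens and tracking unique types:
  Token 1: 'never' -> NEW (unique so far: 1)
  Token 2: 'key' -> NEW (unique so far: 2)
  Token 3: 'writes' -> NEW (unique so far: 3)
  Token 4: 'never' -> duplicate (unique so far: 3)
  Token 5: 'slowly' -> NEW (unique so far: 4)
  Token 6: 'quietly' -> NEW (unique so far: 5)
  Token 7: 'that' -> NEW (unique so far: 6)
  Token 8: 'closed' -> NEW (unique so far: 7)
  Token 9: 'table' -> NEW (unique so far: 8)
  Token 10: 'because' -> NEW (unique so far: 9)
  Token 11: 'child' -> NEW (unique so far: 10)
  Token 12: 'table' -> duplicate (unique so far: 10)
  Token 13: 'phone' -> NEW (unique so far: 11)
  Token 14: 'soft' -> NEW (unique so far: 12)
Unique types: ('because', 'child', 'closed', 'key', 'never', 'phone', 'quietly', 'slowly', 'soft', 'table', 'that', 'writes')
Vocabulary size: 12

12


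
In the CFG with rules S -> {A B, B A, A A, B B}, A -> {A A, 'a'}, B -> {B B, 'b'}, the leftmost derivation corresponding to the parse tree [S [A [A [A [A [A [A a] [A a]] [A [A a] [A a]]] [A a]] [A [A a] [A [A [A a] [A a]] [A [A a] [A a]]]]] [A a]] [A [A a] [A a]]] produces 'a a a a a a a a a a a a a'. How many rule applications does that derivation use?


Every bracketed nonterminal node [X ...] in the tree is produced by exactly one rule application.
Reading the tree off as a leftmost derivation:
  Step 1: S  =>  A A   (applied S -> A A)
  Step 2: A A  =>  A A A   (applied A -> A A)
  Step 3: A A A  =>  A A A A   (applied A -> A A)
  Step 4: A A A A  =>  A A A A A   (applied A -> A A)
  Step 5: A A A A A  =>  A A A A A A   (applied A -> A A)
  Step 6: A A A A A A  =>  A A A A A A A   (applied A -> A A)
  Step 7: A A A A A A A  =>  a A A A A A A   (applied A -> a)
  Step 8: a A A A A A A  =>  a a A A A A A   (applied A -> a)
  Step 9: a a A A A A A  =>  a a A A A A A A   (applied A -> A A)
  Step 10: a a A A A A A A  =>  a a a A A A A A   (applied A -> a)
  Step 11: a a a A A A A A  =>  a a a a A A A A   (applied A -> a)
  Step 12: a a a a A A A A  =>  a a a a a A A A   (applied A -> a)
  Step 13: a a a a a A A A  =>  a a a a a A A A A   (applied A -> A A)
  Step 14: a a a a a A A A A  =>  a a a a a a A A A   (applied A -> a)
  Step 15: a a a a a a A A A  =>  a a a a a a A A A A   (applied A -> A A)
  Step 16: a a a a a a A A A A  =>  a a a a a a A A A A A   (applied A -> A A)
  Step 17: a a a a a a A A A A A  =>  a a a a a a a A A A A   (applied A -> a)
  Step 18: a a a a a a a A A A A  =>  a a a a a a a a A A A   (applied A -> a)
  Step 19: a a a a a a a a A A A  =>  a a a a a a a a A A A A   (applied A -> A A)
  Step 20: a a a a a a a a A A A A  =>  a a a a a a a a a A A A   (applied A -> a)
  Step 21: a a a a a a a a a A A A  =>  a a a a a a a a a a A A   (applied A -> a)
  Step 22: a a a a a a a a a a A A  =>  a a a a a a a a a a a A   (applied A -> a)
  Step 23: a a a a a a a a a a a A  =>  a a a a a a a a a a a A A   (applied A -> A A)
  Step 24: a a a a a a a a a a a A A  =>  a a a a a a a a a a a a A   (applied A -> a)
  Step 25: a a a a a a a a a a a a A  =>  a a a a a a a a a a a a a   (applied A -> a)
Final yield: a a a a a a a a a a a a a
Total rewrite steps: 25

25


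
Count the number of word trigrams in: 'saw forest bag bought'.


Word trigrams from [4] words:
  Trigram 1: (saw forest bag)
  Trigram 2: (forest bag bought)
Total word trigrams: 4 - 2 = 2

2


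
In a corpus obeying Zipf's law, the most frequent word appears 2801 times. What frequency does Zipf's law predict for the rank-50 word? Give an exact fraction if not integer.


Zipf's law: freq(rank) = f1 / rank
f1 = 2801, rank = 50
freq = 2801 / 50
GCD(2801, 50) = 1
Simplified: 2801/50

2801/50


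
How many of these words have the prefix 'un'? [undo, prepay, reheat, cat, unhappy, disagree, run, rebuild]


Checking each word for prefix 'un':
  'undo' -> YES, starts with 'un' (count: 1)
  'prepay' -> no (count: 1)
  'reheat' -> no (count: 1)
  'cat' -> no (count: 1)
  'unhappy' -> YES, starts with 'un' (count: 2)
  'disagree' -> no (count: 2)
  'run' -> no (count: 2)
  'rebuild' -> no (count: 2)
Total with prefix 'un': 2

2


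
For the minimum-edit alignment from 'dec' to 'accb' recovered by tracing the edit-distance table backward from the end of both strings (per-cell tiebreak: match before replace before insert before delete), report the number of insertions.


Edit distance = 3. Backtracking from cell (3, 4) with preference match > replace > insert > delete,
then listing the resulting alignment 'dec' -> 'accb' left to right:
  Step 1: replace d->a
  Step 2: replace e->c
  Step 3: keep 'c'
  Step 4: insert 'b' [insertion #1]
Total insertions: 1

1


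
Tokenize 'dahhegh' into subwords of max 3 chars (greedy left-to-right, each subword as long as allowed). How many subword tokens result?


'dahhegh' has 7 characters.
Chunking with max size 3:
  Chunk 1: 'dah' (positions 0-2)
  Chunk 2: 'heg' (positions 3-5)
  Chunk 3: 'h' (positions 6-6)
Total chunks: ceil(7 / 3) = 3

3


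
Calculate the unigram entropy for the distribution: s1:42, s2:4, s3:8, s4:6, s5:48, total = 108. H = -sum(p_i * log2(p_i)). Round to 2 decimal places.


Computing entropy H = -sum(p_i * log2(p_i)):
  s1: p = 42/108 = 0.3889, -p*log2(p) = 0.5299
  s2: p = 4/108 = 0.0370, -p*log2(p) = 0.1761
  s3: p = 8/108 = 0.0741, -p*log2(p) = 0.2781
  s4: p = 6/108 = 0.0556, -p*log2(p) = 0.2317
  s5: p = 48/108 = 0.4444, -p*log2(p) = 0.5200
H = sum of terms = 1.7358
Rounded to 2 decimals: 1.74

1.74


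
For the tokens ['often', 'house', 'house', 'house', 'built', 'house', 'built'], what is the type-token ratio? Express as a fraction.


Tokens: 7
Unique types: ('built', 'house', 'often') = 3
TTR = 3/7
Already in lowest terms.

3/7


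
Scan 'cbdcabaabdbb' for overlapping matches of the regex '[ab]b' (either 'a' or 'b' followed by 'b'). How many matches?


Pattern: [ab]b means either 'a' or 'b' followed by 'b'.
Scanning 'cbdcabaabdbb' position-by-position:
  Pos 0: window 'cb' -> no
  Pos 1: window 'bd' -> no
  Pos 2: window 'dc' -> no
  Pos 3: window 'ca' -> no
  Pos 4: window 'ab' -> MATCH
  Pos 5: window 'ba' -> no
  Pos 6: window 'aa' -> no
  Pos 7: window 'ab' -> MATCH
  Pos 8: window 'bd' -> no
  Pos 9: window 'db' -> no
  Pos 10: window 'bb' -> MATCH
  Pos 11: window 'b' -> no
Total matches: 3

3


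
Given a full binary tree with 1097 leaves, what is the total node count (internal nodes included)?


Leaf nodes (terminals): 1097
Internal nodes = n - 1 = 1097 - 1 = 1096
Total = leaves + internal = 1097 + 1096 = 2193

2193


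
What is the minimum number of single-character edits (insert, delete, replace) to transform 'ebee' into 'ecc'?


Building DP table for s1='ebee' (len 4) and s2='ecc' (len 3):
       e  c  c
    0  1  2  3
  e 1  0  1  2
  b 2  1  1  2
  e 3  2  2  2
  e 4  3  3  3
Edit distance = dp[4][3] = 3

3


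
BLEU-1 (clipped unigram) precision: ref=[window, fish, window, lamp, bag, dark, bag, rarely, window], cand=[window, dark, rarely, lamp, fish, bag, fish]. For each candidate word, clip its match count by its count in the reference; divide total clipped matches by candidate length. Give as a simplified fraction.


Reference word counts: {'bag': 2, 'dark': 1, 'fish': 1, 'lamp': 1, 'rarely': 1, 'window': 3}
Checking each candidate word (with clipping):
  'window' -> in reference (ref count 3, used 1/3) -> match (matches: 1)
  'dark' -> in reference (ref count 1, used 1/1) -> match (matches: 2)
  'rarely' -> in reference (ref count 1, used 1/1) -> match (matches: 3)
  'lamp' -> in reference (ref count 1, used 1/1) -> match (matches: 4)
  'fish' -> in reference (ref count 1, used 1/1) -> match (matches: 5)
  'bag' -> in reference (ref count 2, used 1/2) -> match (matches: 6)
  'fish' -> ref count 1 already used up (1/1) -> clipped, no match (matches: 6)
Clipped matches: 6, Candidate length: 7
Precision = 6/7

6/7


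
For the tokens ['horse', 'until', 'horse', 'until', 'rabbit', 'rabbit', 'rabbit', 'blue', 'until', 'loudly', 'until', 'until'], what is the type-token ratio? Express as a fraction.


Tokens: 12
Unique types: ('blue', 'horse', 'loudly', 'rabbit', 'until') = 5
TTR = 5/12
Already in lowest terms.

5/12


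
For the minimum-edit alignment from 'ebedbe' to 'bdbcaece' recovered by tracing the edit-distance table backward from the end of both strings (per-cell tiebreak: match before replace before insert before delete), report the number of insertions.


Edit distance = 6. Backtracking from cell (6, 8) with preference match > replace > insert > delete,
then listing the resulting alignment 'ebedbe' -> 'bdbcaece' left to right:
  Step 1: insert 'b' [insertion #1]
  Step 2: replace e->d
  Step 3: keep 'b'
  Step 4: insert 'c' [insertion #2]
  Step 5: replace e->a
  Step 6: replace d->e
  Step 7: replace b->c
  Step 8: keep 'e'
Total insertions: 2

2


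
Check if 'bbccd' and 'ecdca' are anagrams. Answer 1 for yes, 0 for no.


Sort characters of 'bbccd': 'bbccd'
Sort characters of 'ecdca': 'accde'
Sorted forms differ -> they are NOT anagrams
Result: 0

0


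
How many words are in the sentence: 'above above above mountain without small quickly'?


Counting words by splitting on spaces:
  Word 1: 'above'
  Word 2: 'above'
  Word 3: 'above'
  Word 4: 'mountain'
  Word 5: 'without'
  Word 6: 'small'
  Word 7: 'quickly'
Total words: 7

7


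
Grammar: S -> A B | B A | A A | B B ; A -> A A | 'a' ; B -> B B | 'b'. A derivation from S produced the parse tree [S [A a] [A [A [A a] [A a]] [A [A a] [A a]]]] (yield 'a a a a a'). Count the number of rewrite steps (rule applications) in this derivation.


Every bracketed nonterminal node [X ...] in the tree is produced by exactly one rule application.
Reading the tree off as a leftmost derivation:
  Step 1: S  =>  A A   (applied S -> A A)
  Step 2: A A  =>  a A   (applied A -> a)
  Step 3: a A  =>  a A A   (applied A -> A A)
  Step 4: a A A  =>  a A A A   (applied A -> A A)
  Step 5: a A A A  =>  a a A A   (applied A -> a)
  Step 6: a a A A  =>  a a a A   (applied A -> a)
  Step 7: a a a A  =>  a a a A A   (applied A -> A A)
  Step 8: a a a A A  =>  a a a a A   (applied A -> a)
  Step 9: a a a a A  =>  a a a a a   (applied A -> a)
Final yield: a a a a a
Total rewrite steps: 9

9


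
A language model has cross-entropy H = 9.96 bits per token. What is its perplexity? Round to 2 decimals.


Perplexity formula: PP = 2^H
H = 9.96
PP = 2^9.96
Decompose: 2^9.96 = 2^9 * 2^0.96
2^9 = 512, 2^0.96 ~ 1.9453099
PP ~ 512 * 1.9453099 = 995.9986688
Rounded to 2 decimals: 996.00

996.00


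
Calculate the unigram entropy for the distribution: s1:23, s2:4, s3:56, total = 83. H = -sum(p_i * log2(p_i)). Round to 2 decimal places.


Computing entropy H = -sum(p_i * log2(p_i)):
  s1: p = 23/83 = 0.2771, -p*log2(p) = 0.5131
  s2: p = 4/83 = 0.0482, -p*log2(p) = 0.2108
  s3: p = 56/83 = 0.6747, -p*log2(p) = 0.3830
H = sum of terms = 1.1069
Rounded to 2 decimals: 1.11

1.11


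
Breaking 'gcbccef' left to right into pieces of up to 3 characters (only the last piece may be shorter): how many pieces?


'gcbccef' has 7 characters.
Chunking with max size 3:
  Chunk 1: 'gcb' (positions 0-2)
  Chunk 2: 'cce' (positions 3-5)
  Chunk 3: 'f' (positions 6-6)
Total chunks: ceil(7 / 3) = 3

3


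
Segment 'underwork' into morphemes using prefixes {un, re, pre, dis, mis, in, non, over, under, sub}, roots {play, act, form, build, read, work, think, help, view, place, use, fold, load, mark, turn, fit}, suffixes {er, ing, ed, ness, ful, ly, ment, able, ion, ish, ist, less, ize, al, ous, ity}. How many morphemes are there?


Segmenting 'underwork' against the inventory:
  'under' -> prefix (morpheme 1)
  'work' -> root (morpheme 2)
Total morphemes: 2

2


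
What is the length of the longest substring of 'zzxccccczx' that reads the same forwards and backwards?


Scanning 'zzxccccczx' for palindromic substrings.
Substring at positions 3-7: 'ccccc'.
Check: reverse('ccccc') = 'ccccc' -> palindrome confirmed.
Neighbouring characters ('x' / 'z') break symmetry, so it cannot extend further.
No longer palindromic substring exists; longest length = 5

5


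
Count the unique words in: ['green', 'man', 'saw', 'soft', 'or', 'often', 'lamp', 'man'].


Listing all tokens and tracking unique types:
  Token 1: 'green' -> NEW (unique so far: 1)
  Token 2: 'man' -> NEW (unique so far: 2)
  Token 3: 'saw' -> NEW (unique so far: 3)
  Token 4: 'soft' -> NEW (unique so far: 4)
  Token 5: 'or' -> NEW (unique so far: 5)
  Token 6: 'often' -> NEW (unique so far: 6)
  Token 7: 'lamp' -> NEW (unique so far: 7)
  Token 8: 'man' -> duplicate (unique so far: 7)
Unique types: ('green', 'lamp', 'man', 'often', 'or', 'saw', 'soft')
Vocabulary size: 7

7


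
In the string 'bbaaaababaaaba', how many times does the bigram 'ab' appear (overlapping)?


Scanning 'bbaaaababaaaba' for bigram 'ab':
  Position 0: 'bb' -> no
  Position 1: 'ba' -> no
  Position 2: 'aa' -> no
  Position 3: 'aa' -> no
  Position 4: 'aa' -> no
  Position 5: 'ab' -> MATCH
  Position 6: 'ba' -> no
  Position 7: 'ab' -> MATCH
  Position 8: 'ba' -> no
  Position 9: 'aa' -> no
  Position 10: 'aa' -> no
  Position 11: 'ab' -> MATCH
  Position 12: 'ba' -> no
Total matches: 3

3


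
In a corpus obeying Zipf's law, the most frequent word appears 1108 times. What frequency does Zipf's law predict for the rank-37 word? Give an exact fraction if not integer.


Zipf's law: freq(rank) = f1 / rank
f1 = 1108, rank = 37
freq = 1108 / 37
GCD(1108, 37) = 1
Simplified: 1108/37

1108/37


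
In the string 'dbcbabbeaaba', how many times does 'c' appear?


Scanning 'dbcbabbeaaba' for 'c':
  Position 2: 'c' -> MATCH (count: 1)
Total occurrences of 'c': 1

1


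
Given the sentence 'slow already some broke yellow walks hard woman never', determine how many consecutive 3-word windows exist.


Word trigrams from [9] words:
  Trigram 1: (slow already some)
  Trigram 2: (already some broke)
  Trigram 3: (some broke yellow)
  Trigram 4: (broke yellow walks)
  Trigram 5: (yellow walks hard)
  Trigram 6: (walks hard woman)
  Trigram 7: (hard woman never)
Total word trigrams: 9 - 2 = 7

7


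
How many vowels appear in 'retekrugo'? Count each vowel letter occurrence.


Scanning each character of 'retekrugo':
  Position 1: 'r' -> consonant (running count: 0)
  Position 2: 'e' -> vowel (running count: 1)
  Position 3: 't' -> consonant (running count: 1)
  Position 4: 'e' -> vowel (running count: 2)
  Position 5: 'k' -> consonant (running count: 2)
  Position 6: 'r' -> consonant (running count: 2)
  Position 7: 'u' -> vowel (running count: 3)
  Position 8: 'g' -> consonant (running count: 3)
  Position 9: 'o' -> vowel (running count: 4)
Total vowels: 4

4


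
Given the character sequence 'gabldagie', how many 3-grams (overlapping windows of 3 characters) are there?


String 'gabldagie' has length L = 9.
Number of overlapping n-grams = L - n + 1
Substituting: 9 - 3 + 1 = 7

7


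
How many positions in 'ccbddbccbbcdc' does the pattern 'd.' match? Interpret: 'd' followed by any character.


Pattern: d. means 'd' followed by any character.
Scanning 'ccbddbccbbcdc' position-by-position:
  Pos 0: window 'cc' -> no
  Pos 1: window 'cb' -> no
  Pos 2: window 'bd' -> no
  Pos 3: window 'dd' -> MATCH
  Pos 4: window 'db' -> MATCH
  Pos 5: window 'bc' -> no
  Pos 6: window 'cc' -> no
  Pos 7: window 'cb' -> no
  Pos 8: window 'bb' -> no
  Pos 9: window 'bc' -> no
  Pos 10: window 'cd' -> no
  Pos 11: window 'dc' -> MATCH
  Pos 12: window 'c' -> no
Total matches: 3

3


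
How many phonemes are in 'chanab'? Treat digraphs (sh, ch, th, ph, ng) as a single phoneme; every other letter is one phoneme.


Parsing 'chanab' greedily, digraphs first:
  'ch' -> digraph (1 consonant phoneme) (phonemes so far: 1)
  'a' -> vowel phoneme (phonemes so far: 2)
  'n' -> consonant phoneme (phonemes so far: 3)
  'a' -> vowel phoneme (phonemes so far: 4)
  'b' -> consonant phoneme (phonemes so far: 5)
Total phonemes: 5

5


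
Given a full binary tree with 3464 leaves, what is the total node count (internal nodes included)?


Leaf nodes (terminals): 3464
Internal nodes = n - 1 = 3464 - 1 = 3463
Total = leaves + internal = 3464 + 3463 = 6927

6927


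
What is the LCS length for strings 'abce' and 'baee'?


DP table for LCS of 'abce' and 'baee':
       b  a  e  e
    0  0  0  0  0
  a 0  0  1  1  1
  b 0  1  1  1  1
  c 0  1  1  1  1
  e 0  1  1  2  2
LCS: 'ae'
LCS length = 2

2


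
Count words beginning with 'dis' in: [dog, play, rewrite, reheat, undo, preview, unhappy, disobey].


Checking each word for prefix 'dis':
  'dog' -> no (count: 0)
  'play' -> no (count: 0)
  'rewrite' -> no (count: 0)
  'reheat' -> no (count: 0)
  'undo' -> no (count: 0)
  'preview' -> no (count: 0)
  'unhappy' -> no (count: 0)
  'disobey' -> YES, starts with 'dis' (count: 1)
Total with prefix 'dis': 1

1


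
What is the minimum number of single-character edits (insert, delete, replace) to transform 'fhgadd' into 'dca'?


Building DP table for s1='fhgadd' (len 6) and s2='dca' (len 3):
       d  c  a
    0  1  2  3
  f 1  1  2  3
  h 2  2  2  3
  g 3  3  3  3
  a 4  4  4  3
  d 5  4  5  4
  d 6  5  5  5
Edit distance = dp[6][3] = 5

5


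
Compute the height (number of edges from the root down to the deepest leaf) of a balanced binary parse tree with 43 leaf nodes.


In a balanced binary tree with n leaves the deepest leaf is ceil(log2(n)) edges below the root.
log2(43) = 5.4263
ceil(5.4263) = 6
height (edges) = 6

6


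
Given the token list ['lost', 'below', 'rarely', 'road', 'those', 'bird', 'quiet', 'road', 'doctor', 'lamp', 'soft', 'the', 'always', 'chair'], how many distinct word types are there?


Listing all tokens and tracking unique types:
  Token 1: 'lost' -> NEW (unique so far: 1)
  Token 2: 'below' -> NEW (unique so far: 2)
  Token 3: 'rarely' -> NEW (unique so far: 3)
  Token 4: 'road' -> NEW (unique so far: 4)
  Token 5: 'those' -> NEW (unique so far: 5)
  Token 6: 'bird' -> NEW (unique so far: 6)
  Token 7: 'quiet' -> NEW (unique so far: 7)
  Token 8: 'road' -> duplicate (unique so far: 7)
  Token 9: 'doctor' -> NEW (unique so far: 8)
  Token 10: 'lamp' -> NEW (unique so far: 9)
  Token 11: 'soft' -> NEW (unique so far: 10)
  Token 12: 'the' -> NEW (unique so far: 11)
  Token 13: 'always' -> NEW (unique so far: 12)
  Token 14: 'chair' -> NEW (unique so far: 13)
Unique types: ('always', 'below', 'bird', 'chair', 'doctor', 'lamp', 'lost', 'quiet', 'rarely', 'road', 'soft', 'the', 'those')
Vocabulary size: 13

13


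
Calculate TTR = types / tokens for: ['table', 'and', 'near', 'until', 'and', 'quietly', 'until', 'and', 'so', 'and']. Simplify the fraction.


Tokens: 10
Unique types: ('and', 'near', 'quietly', 'so', 'table', 'until') = 6
TTR = 6/10
Simplify: divide both by 2 -> 3/5
TTR = 3/5

3/5


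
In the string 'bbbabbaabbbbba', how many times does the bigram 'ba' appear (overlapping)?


Scanning 'bbbabbaabbbbba' for bigram 'ba':
  Position 0: 'bb' -> no
  Position 1: 'bb' -> no
  Position 2: 'ba' -> MATCH
  Position 3: 'ab' -> no
  Position 4: 'bb' -> no
  Position 5: 'ba' -> MATCH
  Position 6: 'aa' -> no
  Position 7: 'ab' -> no
  Position 8: 'bb' -> no
  Position 9: 'bb' -> no
  Position 10: 'bb' -> no
  Position 11: 'bb' -> no
  Position 12: 'ba' -> MATCH
Total matches: 3

3


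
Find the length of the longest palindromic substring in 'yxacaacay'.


Scanning 'yxacaacay' for palindromic substrings.
Substring at positions 2-7: 'acaaca'.
Check: reverse('acaaca') = 'acaaca' -> palindrome confirmed.
Neighbouring characters ('x' / 'y') break symmetry, so it cannot extend further.
No longer palindromic substring exists; longest length = 6

6


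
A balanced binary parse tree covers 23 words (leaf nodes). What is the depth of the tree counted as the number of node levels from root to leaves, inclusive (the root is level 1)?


In a balanced binary tree with n leaves the deepest leaf is ceil(log2(n)) edges below the root,
so counting node levels inclusive of root and leaves gives ceil(log2(n)) + 1 levels.
log2(23) = 4.5236
ceil(4.5236) = 5
levels = 5 + 1 = 6

6


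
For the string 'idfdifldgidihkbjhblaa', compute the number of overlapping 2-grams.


String 'idfdifldgidihkbjhblaa' has length L = 21.
Number of overlapping n-grams = L - n + 1
Substituting: 21 - 2 + 1 = 20

20


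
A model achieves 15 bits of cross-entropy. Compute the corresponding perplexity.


Perplexity formula: PP = 2^H
H = 15
PP = 2^15
PP = 2^15 = 32768

32768
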